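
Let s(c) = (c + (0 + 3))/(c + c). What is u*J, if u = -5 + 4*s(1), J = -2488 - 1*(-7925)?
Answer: 16311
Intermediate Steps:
s(c) = (3 + c)/(2*c) (s(c) = (c + 3)/((2*c)) = (3 + c)*(1/(2*c)) = (3 + c)/(2*c))
J = 5437 (J = -2488 + 7925 = 5437)
u = 3 (u = -5 + 4*((½)*(3 + 1)/1) = -5 + 4*((½)*1*4) = -5 + 4*2 = -5 + 8 = 3)
u*J = 3*5437 = 16311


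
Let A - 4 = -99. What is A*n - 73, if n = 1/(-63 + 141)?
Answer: -5789/78 ≈ -74.218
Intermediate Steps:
A = -95 (A = 4 - 99 = -95)
n = 1/78 ≈ 0.012821
A*n - 73 = -95*1/78 - 73 = -95/78 - 73 = -5789/78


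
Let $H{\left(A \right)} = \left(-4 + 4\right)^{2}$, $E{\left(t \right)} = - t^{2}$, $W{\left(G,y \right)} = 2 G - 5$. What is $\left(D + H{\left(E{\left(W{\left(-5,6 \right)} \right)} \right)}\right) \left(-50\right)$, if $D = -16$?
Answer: $800$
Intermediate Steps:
$W{\left(G,y \right)} = -5 + 2 G$
$H{\left(A \right)} = 0$ ($H{\left(A \right)} = 0^{2} = 0$)
$\left(D + H{\left(E{\left(W{\left(-5,6 \right)} \right)} \right)}\right) \left(-50\right) = \left(-16 + 0\right) \left(-50\right) = \left(-16\right) \left(-50\right) = 800$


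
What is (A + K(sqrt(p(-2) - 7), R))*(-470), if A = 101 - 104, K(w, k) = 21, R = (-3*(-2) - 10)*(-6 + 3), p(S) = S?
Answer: -8460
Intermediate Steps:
R = 12 (R = (6 - 10)*(-3) = -4*(-3) = 12)
A = -3
(A + K(sqrt(p(-2) - 7), R))*(-470) = (-3 + 21)*(-470) = 18*(-470) = -8460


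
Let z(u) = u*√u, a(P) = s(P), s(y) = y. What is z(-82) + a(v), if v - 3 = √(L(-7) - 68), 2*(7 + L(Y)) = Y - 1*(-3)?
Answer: 3 + I*√77 - 82*I*√82 ≈ 3.0 - 733.77*I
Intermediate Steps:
L(Y) = -11/2 + Y/2 (L(Y) = -7 + (Y - 1*(-3))/2 = -7 + (Y + 3)/2 = -7 + (3 + Y)/2 = -7 + (3/2 + Y/2) = -11/2 + Y/2)
v = 3 + I*√77 (v = 3 + √((-11/2 + (½)*(-7)) - 68) = 3 + √((-11/2 - 7/2) - 68) = 3 + √(-9 - 68) = 3 + √(-77) = 3 + I*√77 ≈ 3.0 + 8.775*I)
a(P) = P
z(u) = u^(3/2)
z(-82) + a(v) = (-82)^(3/2) + (3 + I*√77) = -82*I*√82 + (3 + I*√77) = 3 + I*√77 - 82*I*√82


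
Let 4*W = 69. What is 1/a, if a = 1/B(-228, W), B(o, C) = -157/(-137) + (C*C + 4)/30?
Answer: 147277/13152 ≈ 11.198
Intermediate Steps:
W = 69/4 (W = (¼)*69 = 69/4 ≈ 17.250)
B(o, C) = 2629/2055 + C²/30 (B(o, C) = -157*(-1/137) + (C² + 4)*(1/30) = 157/137 + (4 + C²)*(1/30) = 157/137 + (2/15 + C²/30) = 2629/2055 + C²/30)
a = 13152/147277 (a = 1/(2629/2055 + (69/4)²/30) = 1/(2629/2055 + (1/30)*(4761/16)) = 1/(2629/2055 + 1587/160) = 1/(147277/13152) = 13152/147277 ≈ 0.089301)
1/a = 1/(13152/147277) = 147277/13152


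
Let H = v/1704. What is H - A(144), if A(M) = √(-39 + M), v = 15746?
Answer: 7873/852 - √105 ≈ -1.0063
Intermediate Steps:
H = 7873/852 (H = 15746/1704 = 15746*(1/1704) = 7873/852 ≈ 9.2406)
H - A(144) = 7873/852 - √(-39 + 144) = 7873/852 - √105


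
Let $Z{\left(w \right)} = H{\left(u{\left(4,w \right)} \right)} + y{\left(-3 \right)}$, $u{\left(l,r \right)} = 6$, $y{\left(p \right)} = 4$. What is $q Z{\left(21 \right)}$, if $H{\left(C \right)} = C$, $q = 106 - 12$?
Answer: $940$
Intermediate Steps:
$q = 94$ ($q = 106 - 12 = 94$)
$Z{\left(w \right)} = 10$ ($Z{\left(w \right)} = 6 + 4 = 10$)
$q Z{\left(21 \right)} = 94 \cdot 10 = 940$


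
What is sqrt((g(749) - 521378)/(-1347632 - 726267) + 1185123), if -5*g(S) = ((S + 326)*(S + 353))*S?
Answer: 5*sqrt(203906030612432439)/2073899 ≈ 1088.7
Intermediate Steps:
g(S) = -S*(326 + S)*(353 + S)/5 (g(S) = -(S + 326)*(S + 353)*S/5 = -(326 + S)*(353 + S)*S/5 = -S*(326 + S)*(353 + S)/5)
sqrt((g(749) - 521378)/(-1347632 - 726267) + 1185123) = sqrt((-1/5*749*(115078 + 749**2 + 679*749) - 521378)/(-1347632 - 726267) + 1185123) = sqrt((-1/5*749*(115078 + 561001 + 508571) - 521378)/(-2073899) + 1185123) = sqrt((-1/5*749*1184650 - 521378)*(-1/2073899) + 1185123) = sqrt((-177460570 - 521378)*(-1/2073899) + 1185123) = sqrt(-177981948*(-1/2073899) + 1185123) = sqrt(177981948/2073899 + 1185123) = sqrt(2458003386525/2073899) = 5*sqrt(203906030612432439)/2073899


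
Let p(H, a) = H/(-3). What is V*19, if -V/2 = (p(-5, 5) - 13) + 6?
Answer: 608/3 ≈ 202.67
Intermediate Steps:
p(H, a) = -H/3 (p(H, a) = H*(-1/3) = -H/3)
V = 32/3 (V = -2*((-1/3*(-5) - 13) + 6) = -2*((5/3 - 13) + 6) = -2*(-34/3 + 6) = -2*(-16/3) = 32/3 ≈ 10.667)
V*19 = (32/3)*19 = 608/3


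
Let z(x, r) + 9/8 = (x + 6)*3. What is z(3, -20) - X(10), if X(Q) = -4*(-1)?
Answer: 175/8 ≈ 21.875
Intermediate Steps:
X(Q) = 4
z(x, r) = 135/8 + 3*x (z(x, r) = -9/8 + (x + 6)*3 = -9/8 + (6 + x)*3 = -9/8 + (18 + 3*x) = 135/8 + 3*x)
z(3, -20) - X(10) = (135/8 + 3*3) - 1*4 = (135/8 + 9) - 4 = 207/8 - 4 = 175/8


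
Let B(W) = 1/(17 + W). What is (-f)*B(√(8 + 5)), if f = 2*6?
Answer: -17/23 + √13/23 ≈ -0.58237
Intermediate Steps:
f = 12
(-f)*B(√(8 + 5)) = (-1*12)/(17 + √(8 + 5)) = -12/(17 + √13)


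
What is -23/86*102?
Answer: -1173/43 ≈ -27.279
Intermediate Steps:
-23/86*102 = -1173/43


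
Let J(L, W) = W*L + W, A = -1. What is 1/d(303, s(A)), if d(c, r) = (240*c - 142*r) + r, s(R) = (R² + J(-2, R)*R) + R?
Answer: 1/72861 ≈ 1.3725e-5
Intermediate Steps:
J(L, W) = W + L*W (J(L, W) = L*W + W = W + L*W)
s(R) = R (s(R) = (R² + (R*(1 - 2))*R) + R = (R² + (R*(-1))*R) + R = (R² + (-R)*R) + R = (R² - R²) + R = 0 + R = R)
d(c, r) = -141*r + 240*c (d(c, r) = (-142*r + 240*c) + r = -141*r + 240*c)
1/d(303, s(A)) = 1/(-141*(-1) + 240*303) = 1/(141 + 72720) = 1/72861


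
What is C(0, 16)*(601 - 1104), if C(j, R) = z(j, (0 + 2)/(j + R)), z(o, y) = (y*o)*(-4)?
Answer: 0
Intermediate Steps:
z(o, y) = -4*o*y (z(o, y) = (o*y)*(-4) = -4*o*y)
C(j, R) = -8*j/(R + j) (C(j, R) = -4*j*(0 + 2)/(j + R) = -4*j*2/(R + j) = -8*j/(R + j))
C(0, 16)*(601 - 1104) = (-8*0/(16 + 0))*(601 - 1104) = -8*0/16*(-503) = -8*0*1/16*(-503) = 0*(-503) = 0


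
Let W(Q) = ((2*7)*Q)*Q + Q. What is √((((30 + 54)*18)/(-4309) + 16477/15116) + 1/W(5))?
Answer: √99175463033481038595/11561434810 ≈ 0.86137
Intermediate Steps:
W(Q) = Q + 14*Q² (W(Q) = (14*Q)*Q + Q = 14*Q² + Q = Q + 14*Q²)
√((((30 + 54)*18)/(-4309) + 16477/15116) + 1/W(5)) = √((((30 + 54)*18)/(-4309) + 16477/15116) + 1/(5*(1 + 14*5))) = √(((84*18)*(-1/4309) + 16477*(1/15116)) + 1/(5*(1 + 70))) = √((1512*(-1/4309) + 16477/15116) + 1/(5*71)) = √((-1512/4309 + 16477/15116) + 1/355) = √(48144001/65134844 + 1/355) = √(17156255199/23122869620) = √99175463033481038595/11561434810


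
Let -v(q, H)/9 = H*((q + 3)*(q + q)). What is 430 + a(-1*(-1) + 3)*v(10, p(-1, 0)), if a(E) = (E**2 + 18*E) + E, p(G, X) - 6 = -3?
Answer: -645410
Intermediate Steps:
p(G, X) = 3 (p(G, X) = 6 - 3 = 3)
v(q, H) = -18*H*q*(3 + q) (v(q, H) = -9*H*(q + 3)*(q + q) = -9*H*(3 + q)*(2*q) = -9*H*2*q*(3 + q) = -18*H*q*(3 + q))
a(E) = E**2 + 19*E
430 + a(-1*(-1) + 3)*v(10, p(-1, 0)) = 430 + ((-1*(-1) + 3)*(19 + (-1*(-1) + 3)))*(-18*3*10*(3 + 10)) = 430 + ((1 + 3)*(19 + (1 + 3)))*(-18*3*10*13) = 430 + (4*(19 + 4))*(-7020) = 430 + (4*23)*(-7020) = 430 + 92*(-7020) = 430 - 645840 = -645410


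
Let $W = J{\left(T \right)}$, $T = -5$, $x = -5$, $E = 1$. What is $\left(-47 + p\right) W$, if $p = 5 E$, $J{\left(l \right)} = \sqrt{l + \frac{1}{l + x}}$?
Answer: $- \frac{21 i \sqrt{510}}{5} \approx - 94.849 i$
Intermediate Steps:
$J{\left(l \right)} = \sqrt{l + \frac{1}{-5 + l}}$ ($J{\left(l \right)} = \sqrt{l + \frac{1}{l - 5}} = \sqrt{l + \frac{1}{-5 + l}}$)
$W = \frac{i \sqrt{510}}{10}$ ($W = \sqrt{\frac{1 - 5 \left(-5 - 5\right)}{-5 - 5}} = \sqrt{\frac{1 - -50}{-10}} = \sqrt{- \frac{1 + 50}{10}} = \sqrt{\left(- \frac{1}{10}\right) 51} = \sqrt{- \frac{51}{10}} = \frac{i \sqrt{510}}{10} \approx 2.2583 i$)
$p = 5$ ($p = 5 \cdot 1 = 5$)
$\left(-47 + p\right) W = \left(-47 + 5\right) \frac{i \sqrt{510}}{10} = - 42 \frac{i \sqrt{510}}{10} = - \frac{21 i \sqrt{510}}{5}$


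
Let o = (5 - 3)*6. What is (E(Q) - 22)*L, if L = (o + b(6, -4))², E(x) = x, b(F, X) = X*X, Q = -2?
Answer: -18816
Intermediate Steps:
b(F, X) = X²
o = 12 (o = 2*6 = 12)
L = 784 (L = (12 + (-4)²)² = (12 + 16)² = 28² = 784)
(E(Q) - 22)*L = (-2 - 22)*784 = -24*784 = -18816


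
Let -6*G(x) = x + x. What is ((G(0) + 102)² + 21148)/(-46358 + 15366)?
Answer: -1972/1937 ≈ -1.0181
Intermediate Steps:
G(x) = -x/3 (G(x) = -(x + x)/6 = -x/3)
((G(0) + 102)² + 21148)/(-46358 + 15366) = ((-⅓*0 + 102)² + 21148)/(-46358 + 15366) = ((0 + 102)² + 21148)/(-30992) = (102² + 21148)*(-1/30992) = (10404 + 21148)*(-1/30992) = 31552*(-1/30992) = -1972/1937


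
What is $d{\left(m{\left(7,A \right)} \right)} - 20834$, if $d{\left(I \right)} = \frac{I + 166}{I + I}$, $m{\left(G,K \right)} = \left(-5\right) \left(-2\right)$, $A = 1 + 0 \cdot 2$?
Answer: $- \frac{104126}{5} \approx -20825.0$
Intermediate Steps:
$A = 1$ ($A = 1 + 0 = 1$)
$m{\left(G,K \right)} = 10$
$d{\left(I \right)} = \frac{166 + I}{2 I}$
$d{\left(m{\left(7,A \right)} \right)} - 20834 = \frac{166 + 10}{2 \cdot 10} - 20834 = \frac{1}{2} \cdot \frac{1}{10} \cdot 176 - 20834 = \frac{44}{5} - 20834 = - \frac{104126}{5}$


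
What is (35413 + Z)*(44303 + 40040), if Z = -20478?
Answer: 1259662705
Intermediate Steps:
(35413 + Z)*(44303 + 40040) = (35413 - 20478)*(44303 + 40040) = 14935*84343 = 1259662705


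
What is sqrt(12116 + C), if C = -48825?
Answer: I*sqrt(36709) ≈ 191.6*I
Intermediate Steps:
sqrt(12116 + C) = sqrt(12116 - 48825) = sqrt(-36709) = I*sqrt(36709)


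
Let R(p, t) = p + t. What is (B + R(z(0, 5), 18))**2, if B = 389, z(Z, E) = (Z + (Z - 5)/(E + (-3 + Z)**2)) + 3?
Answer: 32890225/196 ≈ 1.6781e+5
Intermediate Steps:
z(Z, E) = 3 + Z + (-5 + Z)/(E + (-3 + Z)**2) (z(Z, E) = (Z + (-5 + Z)/(E + (-3 + Z)**2)) + 3 = 3 + Z + (-5 + Z)/(E + (-3 + Z)**2))
(B + R(z(0, 5), 18))**2 = (389 + ((-5 + 0 + 3*5 + 3*(-3 + 0)**2 + 5*0 + 0*(-3 + 0)**2)/(5 + (-3 + 0)**2) + 18))**2 = (389 + ((-5 + 0 + 15 + 3*(-3)**2 + 0 + 0*(-3)**2)/(5 + (-3)**2) + 18))**2 = (389 + ((-5 + 0 + 15 + 3*9 + 0 + 0*9)/(5 + 9) + 18))**2 = (389 + ((-5 + 0 + 15 + 27 + 0 + 0)/14 + 18))**2 = (389 + ((1/14)*37 + 18))**2 = (389 + (37/14 + 18))**2 = (389 + 289/14)**2 = (5735/14)**2 = 32890225/196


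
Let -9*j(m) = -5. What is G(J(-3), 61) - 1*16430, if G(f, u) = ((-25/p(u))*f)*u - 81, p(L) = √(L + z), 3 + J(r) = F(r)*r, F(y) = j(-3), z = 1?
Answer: -16511 + 10675*√62/93 ≈ -15607.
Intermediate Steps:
j(m) = 5/9 (j(m) = -⅑*(-5) = 5/9)
F(y) = 5/9
J(r) = -3 + 5*r/9
p(L) = √(1 + L) (p(L) = √(L + 1) = √(1 + L))
G(f, u) = -81 - 25*f*u/√(1 + u) (G(f, u) = ((-25/√(1 + u))*f)*u - 81 = (-25*f/√(1 + u))*u - 81 = -25*f*u/√(1 + u) - 81 = -81 - 25*f*u/√(1 + u))
G(J(-3), 61) - 1*16430 = (-81 - 25*(-3 + (5/9)*(-3))*61/√(1 + 61)) - 1*16430 = (-81 - 25*(-3 - 5/3)*61/√62) - 16430 = (-81 - 25*(-14/3)*61*√62/62) - 16430 = (-81 + 10675*√62/93) - 16430 = -16511 + 10675*√62/93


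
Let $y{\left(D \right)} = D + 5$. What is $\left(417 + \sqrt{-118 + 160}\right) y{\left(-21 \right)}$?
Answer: $-6672 - 16 \sqrt{42} \approx -6775.7$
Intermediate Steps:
$y{\left(D \right)} = 5 + D$
$\left(417 + \sqrt{-118 + 160}\right) y{\left(-21 \right)} = \left(417 + \sqrt{-118 + 160}\right) \left(5 - 21\right) = \left(417 + \sqrt{42}\right) \left(-16\right) = -6672 - 16 \sqrt{42}$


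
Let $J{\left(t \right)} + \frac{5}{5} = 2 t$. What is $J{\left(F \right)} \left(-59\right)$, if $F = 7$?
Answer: $-767$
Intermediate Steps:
$J{\left(t \right)} = -1 + 2 t$
$J{\left(F \right)} \left(-59\right) = \left(-1 + 2 \cdot 7\right) \left(-59\right) = \left(-1 + 14\right) \left(-59\right) = 13 \left(-59\right) = -767$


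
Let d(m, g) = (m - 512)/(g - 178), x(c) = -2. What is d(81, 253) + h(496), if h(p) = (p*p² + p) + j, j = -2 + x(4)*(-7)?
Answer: 9151832869/75 ≈ 1.2202e+8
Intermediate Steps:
d(m, g) = (-512 + m)/(-178 + g)
j = 12 (j = -2 - 2*(-7) = -2 + 14 = 12)
h(p) = 12 + p + p³ (h(p) = (p*p² + p) + 12 = (p³ + p) + 12 = (p + p³) + 12 = 12 + p + p³)
d(81, 253) + h(496) = (-512 + 81)/(-178 + 253) + (12 + 496 + 496³) = -431/75 + (12 + 496 + 122023936) = (1/75)*(-431) + 122024444 = -431/75 + 122024444 = 9151832869/75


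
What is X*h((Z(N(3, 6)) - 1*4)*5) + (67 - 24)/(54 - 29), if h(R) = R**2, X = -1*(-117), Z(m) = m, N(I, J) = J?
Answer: 292543/25 ≈ 11702.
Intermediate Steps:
X = 117
X*h((Z(N(3, 6)) - 1*4)*5) + (67 - 24)/(54 - 29) = 117*((6 - 1*4)*5)**2 + (67 - 24)/(54 - 29) = 117*((6 - 4)*5)**2 + 43/25 = 117*(2*5)**2 + 43*(1/25) = 117*10**2 + 43/25 = 117*100 + 43/25 = 11700 + 43/25 = 292543/25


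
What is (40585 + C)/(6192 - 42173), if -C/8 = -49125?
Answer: -433585/35981 ≈ -12.050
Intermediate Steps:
C = 393000 (C = -8*(-49125) = 393000)
(40585 + C)/(6192 - 42173) = (40585 + 393000)/(6192 - 42173) = 433585/(-35981) = 433585*(-1/35981) = -433585/35981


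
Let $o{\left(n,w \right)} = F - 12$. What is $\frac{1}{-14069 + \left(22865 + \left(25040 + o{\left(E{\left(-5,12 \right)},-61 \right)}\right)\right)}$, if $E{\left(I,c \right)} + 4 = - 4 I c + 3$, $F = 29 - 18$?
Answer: $\frac{1}{33835} \approx 2.9555 \cdot 10^{-5}$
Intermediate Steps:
$F = 11$ ($F = 29 - 18 = 11$)
$E{\left(I,c \right)} = -1 - 4 I c$ ($E{\left(I,c \right)} = -4 + \left(- 4 I c + 3\right) = -4 - \left(-3 + 4 I c\right) = -1 - 4 I c$)
$o{\left(n,w \right)} = -1$ ($o{\left(n,w \right)} = 11 - 12 = -1$)
$\frac{1}{-14069 + \left(22865 + \left(25040 + o{\left(E{\left(-5,12 \right)},-61 \right)}\right)\right)} = \frac{1}{-14069 + \left(22865 + \left(25040 - 1\right)\right)} = \frac{1}{-14069 + \left(22865 + 25039\right)} = \frac{1}{-14069 + 47904} = \frac{1}{33835}$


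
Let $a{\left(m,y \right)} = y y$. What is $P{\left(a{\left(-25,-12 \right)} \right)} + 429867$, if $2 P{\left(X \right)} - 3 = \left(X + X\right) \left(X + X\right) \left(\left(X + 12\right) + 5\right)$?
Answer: $\frac{14213721}{2} \approx 7.1069 \cdot 10^{6}$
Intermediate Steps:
$a{\left(m,y \right)} = y^{2}$
$P{\left(X \right)} = \frac{3}{2} + 2 X^{2} \left(17 + X\right)$ ($P{\left(X \right)} = \frac{3}{2} + \frac{\left(X + X\right) \left(X + X\right) \left(\left(X + 12\right) + 5\right)}{2} = \frac{3}{2} + \frac{2 X 2 X \left(\left(12 + X\right) + 5\right)}{2} = \frac{3}{2} + \frac{4 X^{2} \left(17 + X\right)}{2} = \frac{3}{2} + 2 X^{2} \left(17 + X\right)$)
$P{\left(a{\left(-25,-12 \right)} \right)} + 429867 = \left(\frac{3}{2} + 2 \left(\left(-12\right)^{2}\right)^{3} + 34 \left(\left(-12\right)^{2}\right)^{2}\right) + 429867 = \left(\frac{3}{2} + 2 \cdot 144^{3} + 34 \cdot 144^{2}\right) + 429867 = \left(\frac{3}{2} + 2 \cdot 2985984 + 34 \cdot 20736\right) + 429867 = \left(\frac{3}{2} + 5971968 + 705024\right) + 429867 = \frac{13353987}{2} + 429867 = \frac{14213721}{2}$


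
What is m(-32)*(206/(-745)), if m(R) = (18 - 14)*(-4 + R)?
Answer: 29664/745 ≈ 39.817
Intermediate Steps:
m(R) = -16 + 4*R (m(R) = 4*(-4 + R) = -16 + 4*R)
m(-32)*(206/(-745)) = (-16 + 4*(-32))*(206/(-745)) = (-16 - 128)*(206*(-1/745)) = -144*(-206/745) = 29664/745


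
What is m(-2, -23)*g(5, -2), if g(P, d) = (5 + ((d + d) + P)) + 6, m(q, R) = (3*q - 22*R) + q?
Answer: 5976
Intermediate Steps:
m(q, R) = -22*R + 4*q (m(q, R) = (-22*R + 3*q) + q = -22*R + 4*q)
g(P, d) = 11 + P + 2*d (g(P, d) = (5 + (2*d + P)) + 6 = (5 + (P + 2*d)) + 6 = (5 + P + 2*d) + 6 = 11 + P + 2*d)
m(-2, -23)*g(5, -2) = (-22*(-23) + 4*(-2))*(11 + 5 + 2*(-2)) = (506 - 8)*(11 + 5 - 4) = 498*12 = 5976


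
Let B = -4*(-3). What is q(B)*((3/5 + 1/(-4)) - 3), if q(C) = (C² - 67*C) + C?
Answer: 8586/5 ≈ 1717.2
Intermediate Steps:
B = 12
q(C) = C² - 66*C
q(B)*((3/5 + 1/(-4)) - 3) = (12*(-66 + 12))*((3/5 + 1/(-4)) - 3) = (12*(-54))*((3*(⅕) + 1*(-¼)) - 3) = -648*((⅗ - ¼) - 3) = -648*(7/20 - 3) = -648*(-53/20) = 8586/5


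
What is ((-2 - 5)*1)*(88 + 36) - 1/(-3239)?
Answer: -2811451/3239 ≈ -868.00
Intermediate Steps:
((-2 - 5)*1)*(88 + 36) - 1/(-3239) = -7*1*124 - 1*(-1/3239) = -7*124 + 1/3239 = -868 + 1/3239 = -2811451/3239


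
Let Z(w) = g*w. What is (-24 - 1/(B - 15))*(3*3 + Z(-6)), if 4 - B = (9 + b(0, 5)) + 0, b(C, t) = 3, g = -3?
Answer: -14877/23 ≈ -646.83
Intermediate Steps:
Z(w) = -3*w
B = -8 (B = 4 - ((9 + 3) + 0) = 4 - (12 + 0) = 4 - 1*12 = 4 - 12 = -8)
(-24 - 1/(B - 15))*(3*3 + Z(-6)) = (-24 - 1/(-8 - 15))*(3*3 - 3*(-6)) = (-24 - 1/(-23))*(9 + 18) = (-24 - 1*(-1/23))*27 = (-24 + 1/23)*27 = -551/23*27 = -14877/23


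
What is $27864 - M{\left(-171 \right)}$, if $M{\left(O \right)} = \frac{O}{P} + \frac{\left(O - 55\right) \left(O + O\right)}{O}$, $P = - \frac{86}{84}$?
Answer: $\frac{1210406}{43} \approx 28149.0$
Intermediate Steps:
$P = - \frac{43}{42}$ ($P = \left(-86\right) \frac{1}{84} = - \frac{43}{42} \approx -1.0238$)
$M{\left(O \right)} = -110 + \frac{44 O}{43}$ ($M{\left(O \right)} = \frac{O}{- \frac{43}{42}} + \frac{\left(O - 55\right) \left(O + O\right)}{O} = O \left(- \frac{42}{43}\right) + \frac{\left(-55 + O\right) 2 O}{O} = - \frac{42 O}{43} + \frac{2 O \left(-55 + O\right)}{O} = - \frac{42 O}{43} + \left(-110 + 2 O\right) = -110 + \frac{44 O}{43}$)
$27864 - M{\left(-171 \right)} = 27864 - \left(-110 + \frac{44}{43} \left(-171\right)\right) = 27864 - \left(-110 - \frac{7524}{43}\right) = 27864 - - \frac{12254}{43} = 27864 + \frac{12254}{43} = \frac{1210406}{43}$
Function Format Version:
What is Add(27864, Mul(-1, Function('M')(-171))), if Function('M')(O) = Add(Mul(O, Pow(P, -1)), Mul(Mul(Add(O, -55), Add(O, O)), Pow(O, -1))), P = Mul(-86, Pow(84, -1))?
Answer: Rational(1210406, 43) ≈ 28149.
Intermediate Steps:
P = Rational(-43, 42) (P = Mul(-86, Rational(1, 84)) = Rational(-43, 42) ≈ -1.0238)
Function('M')(O) = Add(-110, Mul(Rational(44, 43), O)) (Function('M')(O) = Add(Mul(O, Pow(Rational(-43, 42), -1)), Mul(Mul(Add(O, -55), Add(O, O)), Pow(O, -1))) = Add(Mul(O, Rational(-42, 43)), Mul(Mul(Add(-55, O), Mul(2, O)), Pow(O, -1))) = Add(Mul(Rational(-42, 43), O), Mul(Mul(2, O, Add(-55, O)), Pow(O, -1))) = Add(Mul(Rational(-42, 43), O), Add(-110, Mul(2, O))) = Add(-110, Mul(Rational(44, 43), O)))
Add(27864, Mul(-1, Function('M')(-171))) = Add(27864, Mul(-1, Add(-110, Mul(Rational(44, 43), -171)))) = Add(27864, Mul(-1, Add(-110, Rational(-7524, 43)))) = Add(27864, Mul(-1, Rational(-12254, 43))) = Add(27864, Rational(12254, 43)) = Rational(1210406, 43)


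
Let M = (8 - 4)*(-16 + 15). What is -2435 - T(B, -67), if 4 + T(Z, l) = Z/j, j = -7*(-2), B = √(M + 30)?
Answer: -2431 - √26/14 ≈ -2431.4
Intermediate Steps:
M = -4 (M = 4*(-1) = -4)
B = √26 (B = √(-4 + 30) = √26 ≈ 5.0990)
j = 14
T(Z, l) = -4 + Z/14
-2435 - T(B, -67) = -2435 - (-4 + √26/14) = -2435 + (4 - √26/14) = -2431 - √26/14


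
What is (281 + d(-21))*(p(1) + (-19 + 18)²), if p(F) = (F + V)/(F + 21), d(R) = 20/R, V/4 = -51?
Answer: -1064461/462 ≈ -2304.0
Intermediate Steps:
V = -204 (V = 4*(-51) = -204)
p(F) = (-204 + F)/(21 + F) (p(F) = (F - 204)/(F + 21) = (-204 + F)/(21 + F))
(281 + d(-21))*(p(1) + (-19 + 18)²) = (281 + 20/(-21))*((-204 + 1)/(21 + 1) + (-19 + 18)²) = (281 + 20*(-1/21))*(-203/22 + (-1)²) = (281 - 20/21)*((1/22)*(-203) + 1) = 5881*(-203/22 + 1)/21 = (5881/21)*(-181/22) = -1064461/462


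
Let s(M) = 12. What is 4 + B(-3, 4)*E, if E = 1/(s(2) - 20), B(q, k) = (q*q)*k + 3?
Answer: -7/8 ≈ -0.87500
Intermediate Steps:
B(q, k) = 3 + k*q² (B(q, k) = q²*k + 3 = k*q² + 3 = 3 + k*q²)
E = -⅛ (E = 1/(12 - 20) = 1/(-8) = -⅛ ≈ -0.12500)
4 + B(-3, 4)*E = 4 + (3 + 4*(-3)²)*(-⅛) = 4 + (3 + 4*9)*(-⅛) = 4 + (3 + 36)*(-⅛) = 4 + 39*(-⅛) = 4 - 39/8 = -7/8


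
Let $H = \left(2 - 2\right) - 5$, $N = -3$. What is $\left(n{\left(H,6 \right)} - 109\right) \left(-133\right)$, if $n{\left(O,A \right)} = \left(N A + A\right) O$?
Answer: $6517$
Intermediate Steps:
$H = -5$ ($H = 0 - 5 = -5$)
$n{\left(O,A \right)} = - 2 A O$ ($n{\left(O,A \right)} = \left(- 3 A + A\right) O = - 2 A O$)
$\left(n{\left(H,6 \right)} - 109\right) \left(-133\right) = \left(\left(-2\right) 6 \left(-5\right) - 109\right) \left(-133\right) = \left(60 - 109\right) \left(-133\right) = \left(-49\right) \left(-133\right) = 6517$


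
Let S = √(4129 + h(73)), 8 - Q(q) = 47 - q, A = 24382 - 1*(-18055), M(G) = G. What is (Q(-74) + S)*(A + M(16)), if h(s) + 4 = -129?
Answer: -4797189 + 254718*√111 ≈ -2.1136e+6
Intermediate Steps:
h(s) = -133 (h(s) = -4 - 129 = -133)
A = 42437 (A = 24382 + 18055 = 42437)
Q(q) = -39 + q (Q(q) = 8 - (47 - q) = 8 + (-47 + q) = -39 + q)
S = 6*√111 (S = √(4129 - 133) = √3996 = 6*√111 ≈ 63.214)
(Q(-74) + S)*(A + M(16)) = ((-39 - 74) + 6*√111)*(42437 + 16) = (-113 + 6*√111)*42453 = -4797189 + 254718*√111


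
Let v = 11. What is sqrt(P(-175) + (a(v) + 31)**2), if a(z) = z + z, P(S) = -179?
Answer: sqrt(2630) ≈ 51.284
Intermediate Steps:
a(z) = 2*z
sqrt(P(-175) + (a(v) + 31)**2) = sqrt(-179 + (2*11 + 31)**2) = sqrt(-179 + (22 + 31)**2) = sqrt(-179 + 53**2) = sqrt(-179 + 2809) = sqrt(2630)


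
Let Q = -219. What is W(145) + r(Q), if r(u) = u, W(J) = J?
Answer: -74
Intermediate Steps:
W(145) + r(Q) = 145 - 219 = -74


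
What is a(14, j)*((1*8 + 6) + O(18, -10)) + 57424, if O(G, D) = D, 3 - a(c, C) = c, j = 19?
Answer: 57380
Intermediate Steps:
a(c, C) = 3 - c
a(14, j)*((1*8 + 6) + O(18, -10)) + 57424 = (3 - 1*14)*((1*8 + 6) - 10) + 57424 = (3 - 14)*((8 + 6) - 10) + 57424 = -11*(14 - 10) + 57424 = -11*4 + 57424 = -44 + 57424 = 57380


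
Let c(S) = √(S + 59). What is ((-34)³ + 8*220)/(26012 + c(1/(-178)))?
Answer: -173833825984/120439087131 + 37544*√1869178/120439087131 ≈ -1.4429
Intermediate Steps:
c(S) = √(59 + S)
((-34)³ + 8*220)/(26012 + c(1/(-178))) = ((-34)³ + 8*220)/(26012 + √(59 + 1/(-178))) = (-39304 + 1760)/(26012 + √(59 - 1/178)) = -37544/(26012 + √(10501/178)) = -37544/(26012 + √1869178/178)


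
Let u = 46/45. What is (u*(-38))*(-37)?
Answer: 64676/45 ≈ 1437.2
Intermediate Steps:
u = 46/45 (u = 46*(1/45) = 46/45 ≈ 1.0222)
(u*(-38))*(-37) = ((46/45)*(-38))*(-37) = -1748/45*(-37) = 64676/45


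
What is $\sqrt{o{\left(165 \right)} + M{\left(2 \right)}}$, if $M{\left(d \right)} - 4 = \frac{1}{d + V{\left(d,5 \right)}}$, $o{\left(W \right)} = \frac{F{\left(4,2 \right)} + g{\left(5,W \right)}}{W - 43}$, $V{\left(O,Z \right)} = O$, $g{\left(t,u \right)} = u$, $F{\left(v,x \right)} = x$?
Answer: $\frac{\sqrt{83631}}{122} \approx 2.3704$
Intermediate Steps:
$o{\left(W \right)} = \frac{2 + W}{-43 + W}$ ($o{\left(W \right)} = \frac{2 + W}{W - 43} = \frac{2 + W}{-43 + W}$)
$M{\left(d \right)} = 4 + \frac{1}{2 d}$ ($M{\left(d \right)} = 4 + \frac{1}{d + d} = 4 + \frac{1}{2 d}$)
$\sqrt{o{\left(165 \right)} + M{\left(2 \right)}} = \sqrt{\frac{2 + 165}{-43 + 165} + \left(4 + \frac{1}{2 \cdot 2}\right)} = \sqrt{\frac{1}{122} \cdot 167 + \left(4 + \frac{1}{2} \cdot \frac{1}{2}\right)} = \sqrt{\frac{1}{122} \cdot 167 + \left(4 + \frac{1}{4}\right)} = \sqrt{\frac{167}{122} + \frac{17}{4}} = \sqrt{\frac{1371}{244}} = \frac{\sqrt{83631}}{122}$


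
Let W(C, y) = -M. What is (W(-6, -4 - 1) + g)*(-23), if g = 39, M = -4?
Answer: -989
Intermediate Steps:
W(C, y) = 4 (W(C, y) = -1*(-4) = 4)
(W(-6, -4 - 1) + g)*(-23) = (4 + 39)*(-23) = 43*(-23) = -989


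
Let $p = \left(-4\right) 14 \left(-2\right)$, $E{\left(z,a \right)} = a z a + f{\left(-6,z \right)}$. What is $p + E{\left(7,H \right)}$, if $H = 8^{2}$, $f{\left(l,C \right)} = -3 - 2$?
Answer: $28779$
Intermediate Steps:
$f{\left(l,C \right)} = -5$
$H = 64$
$E{\left(z,a \right)} = -5 + z a^{2}$ ($E{\left(z,a \right)} = a z a - 5 = z a^{2} - 5 = -5 + z a^{2}$)
$p = 112$ ($p = \left(-56\right) \left(-2\right) = 112$)
$p + E{\left(7,H \right)} = 112 - \left(5 - 7 \cdot 64^{2}\right) = 112 + \left(-5 + 7 \cdot 4096\right) = 112 + \left(-5 + 28672\right) = 112 + 28667 = 28779$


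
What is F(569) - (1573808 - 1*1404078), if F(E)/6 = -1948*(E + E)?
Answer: -13470674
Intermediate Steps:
F(E) = -23376*E (F(E) = 6*(-1948*(E + E)) = 6*(-3896*E) = -23376*E)
F(569) - (1573808 - 1*1404078) = -23376*569 - (1573808 - 1*1404078) = -13300944 - (1573808 - 1404078) = -13300944 - 1*169730 = -13300944 - 169730 = -13470674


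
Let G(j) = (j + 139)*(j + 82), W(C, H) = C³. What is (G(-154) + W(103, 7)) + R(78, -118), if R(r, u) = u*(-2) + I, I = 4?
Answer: 1094047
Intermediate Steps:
G(j) = (82 + j)*(139 + j) (G(j) = (139 + j)*(82 + j) = (82 + j)*(139 + j))
R(r, u) = 4 - 2*u (R(r, u) = u*(-2) + 4 = -2*u + 4 = 4 - 2*u)
(G(-154) + W(103, 7)) + R(78, -118) = ((11398 + (-154)² + 221*(-154)) + 103³) + (4 - 2*(-118)) = ((11398 + 23716 - 34034) + 1092727) + (4 + 236) = (1080 + 1092727) + 240 = 1093807 + 240 = 1094047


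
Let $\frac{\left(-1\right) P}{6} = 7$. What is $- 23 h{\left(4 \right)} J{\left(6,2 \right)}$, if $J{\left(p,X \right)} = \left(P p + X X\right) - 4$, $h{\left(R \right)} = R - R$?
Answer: $0$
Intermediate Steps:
$h{\left(R \right)} = 0$
$P = -42$ ($P = \left(-6\right) 7 = -42$)
$J{\left(p,X \right)} = -4 + X^{2} - 42 p$ ($J{\left(p,X \right)} = \left(- 42 p + X X\right) - 4 = \left(- 42 p + X^{2}\right) - 4 = \left(X^{2} - 42 p\right) - 4 = -4 + X^{2} - 42 p$)
$- 23 h{\left(4 \right)} J{\left(6,2 \right)} = \left(-23\right) 0 \left(-4 + 2^{2} - 252\right) = 0 \left(-4 + 4 - 252\right) = 0 \left(-252\right) = 0$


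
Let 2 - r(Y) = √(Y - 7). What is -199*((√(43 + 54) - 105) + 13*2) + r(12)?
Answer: 15723 - √5 - 199*√97 ≈ 13761.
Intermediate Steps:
r(Y) = 2 - √(-7 + Y) (r(Y) = 2 - √(Y - 7) = 2 - √(-7 + Y))
-199*((√(43 + 54) - 105) + 13*2) + r(12) = -199*((√(43 + 54) - 105) + 13*2) + (2 - √(-7 + 12)) = -199*((√97 - 105) + 26) + (2 - √5) = -199*((-105 + √97) + 26) + (2 - √5) = -199*(-79 + √97) + (2 - √5) = (15721 - 199*√97) + (2 - √5) = 15723 - √5 - 199*√97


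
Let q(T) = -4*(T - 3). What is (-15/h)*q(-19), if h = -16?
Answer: 165/2 ≈ 82.500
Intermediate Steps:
q(T) = 12 - 4*T (q(T) = -4*(-3 + T) = 12 - 4*T)
(-15/h)*q(-19) = (-15/(-16))*(12 - 4*(-19)) = (-15*(-1/16))*(12 + 76) = (15/16)*88 = 165/2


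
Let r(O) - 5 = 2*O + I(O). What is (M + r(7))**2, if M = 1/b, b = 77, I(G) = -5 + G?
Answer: 2617924/5929 ≈ 441.55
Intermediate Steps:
r(O) = 3*O (r(O) = 5 + (2*O + (-5 + O)) = 5 + (-5 + 3*O) = 3*O)
M = 1/77 ≈ 0.012987
(M + r(7))**2 = (1/77 + 3*7)**2 = (1/77 + 21)**2 = (1618/77)**2 = 2617924/5929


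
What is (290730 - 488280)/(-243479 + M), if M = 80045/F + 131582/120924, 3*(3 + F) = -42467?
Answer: 36238909415400/44665041086693 ≈ 0.81135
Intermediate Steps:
F = -42476/3 (F = -3 + (⅓)*(-42467) = -3 - 42467/3 = -42476/3 ≈ -14159.)
M = -837464561/183441708 (M = 80045/(-42476/3) + 131582/120924 = 80045*(-3/42476) + 131582*(1/120924) = -34305/6068 + 65791/60462 = -837464561/183441708 ≈ -4.5653)
(290730 - 488280)/(-243479 + M) = (290730 - 488280)/(-243479 - 837464561/183441708) = -197550/(-44665041086693/183441708) = -197550*(-183441708/44665041086693) = 36238909415400/44665041086693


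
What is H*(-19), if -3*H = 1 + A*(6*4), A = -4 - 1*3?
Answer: -3173/3 ≈ -1057.7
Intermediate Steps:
A = -7 (A = -4 - 3 = -7)
H = 167/3 (H = -(1 - 42*4)/3 = -(1 - 7*24)/3 = -(1 - 168)/3 = -⅓*(-167) = 167/3 ≈ 55.667)
H*(-19) = (167/3)*(-19) = -3173/3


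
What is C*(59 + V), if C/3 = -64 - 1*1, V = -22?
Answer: -7215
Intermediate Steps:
C = -195 (C = 3*(-64 - 1*1) = 3*(-64 - 1) = 3*(-65) = -195)
C*(59 + V) = -195*(59 - 22) = -195*37 = -7215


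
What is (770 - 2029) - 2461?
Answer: -3720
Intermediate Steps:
(770 - 2029) - 2461 = -1259 - 2461 = -3720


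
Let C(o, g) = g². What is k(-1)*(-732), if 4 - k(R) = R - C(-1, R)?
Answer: -4392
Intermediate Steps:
k(R) = 4 + R² - R (k(R) = 4 - (R - R²) = 4 + (R² - R) = 4 + R² - R)
k(-1)*(-732) = (4 + (-1)² - 1*(-1))*(-732) = (4 + 1 + 1)*(-732) = 6*(-732) = -4392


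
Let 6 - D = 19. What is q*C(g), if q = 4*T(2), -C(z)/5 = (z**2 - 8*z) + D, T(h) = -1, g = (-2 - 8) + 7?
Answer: 400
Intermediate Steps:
g = -3 (g = -10 + 7 = -3)
D = -13 (D = 6 - 1*19 = 6 - 19 = -13)
C(z) = 65 - 5*z**2 + 40*z (C(z) = -5*((z**2 - 8*z) - 13) = -5*(-13 + z**2 - 8*z) = 65 - 5*z**2 + 40*z)
q = -4 (q = 4*(-1) = -4)
q*C(g) = -4*(65 - 5*(-3)**2 + 40*(-3)) = -4*(65 - 5*9 - 120) = -4*(65 - 45 - 120) = -4*(-100) = 400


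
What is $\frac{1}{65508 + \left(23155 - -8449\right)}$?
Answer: $\frac{1}{97112} \approx 1.0297 \cdot 10^{-5}$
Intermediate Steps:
$\frac{1}{65508 + \left(23155 - -8449\right)} = \frac{1}{65508 + \left(23155 + 8449\right)} = \frac{1}{65508 + 31604} = \frac{1}{97112}$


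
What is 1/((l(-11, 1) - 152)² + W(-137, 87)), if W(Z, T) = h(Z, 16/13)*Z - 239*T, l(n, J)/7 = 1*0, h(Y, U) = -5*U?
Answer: 13/41003 ≈ 0.00031705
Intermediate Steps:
l(n, J) = 0 (l(n, J) = 7*(1*0) = 7*0 = 0)
W(Z, T) = -239*T - 80*Z/13 (W(Z, T) = (-80/13)*Z - 239*T = (-5*16/13)*Z - 239*T = -80*Z/13 - 239*T = -239*T - 80*Z/13)
1/((l(-11, 1) - 152)² + W(-137, 87)) = 1/((0 - 152)² + (-239*87 - 80/13*(-137))) = 1/((-152)² + (-20793 + 10960/13)) = 1/(23104 - 259349/13) = 1/(41003/13) = 13/41003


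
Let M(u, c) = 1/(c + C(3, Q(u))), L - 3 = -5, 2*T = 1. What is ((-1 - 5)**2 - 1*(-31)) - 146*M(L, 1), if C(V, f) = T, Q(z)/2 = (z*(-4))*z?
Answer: -91/3 ≈ -30.333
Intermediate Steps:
T = 1/2 (T = (1/2)*1 = 1/2 ≈ 0.50000)
Q(z) = -8*z**2 (Q(z) = 2*((z*(-4))*z) = 2*((-4*z)*z) = 2*(-4*z**2) = -8*z**2)
C(V, f) = 1/2
L = -2 (L = 3 - 5 = -2)
M(u, c) = 1/(1/2 + c) (M(u, c) = 1/(c + 1/2) = 1/(1/2 + c))
((-1 - 5)**2 - 1*(-31)) - 146*M(L, 1) = ((-1 - 5)**2 - 1*(-31)) - 292/(1 + 2*1) = ((-6)**2 + 31) - 292/(1 + 2) = (36 + 31) - 292/3 = 67 - 292/3 = -91/3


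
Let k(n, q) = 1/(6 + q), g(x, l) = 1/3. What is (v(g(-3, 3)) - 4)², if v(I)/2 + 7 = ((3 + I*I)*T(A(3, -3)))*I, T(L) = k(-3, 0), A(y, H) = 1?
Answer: 2044900/6561 ≈ 311.67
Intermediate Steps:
g(x, l) = ⅓
T(L) = ⅙ (T(L) = 1/(6 + 0) = 1/6 = ⅙)
v(I) = -14 + 2*I*(½ + I²/6) (v(I) = -14 + 2*(((3 + I*I)*(⅙))*I) = -14 + 2*(((3 + I²)*(⅙))*I) = -14 + 2*((½ + I²/6)*I) = -14 + 2*(I*(½ + I²/6)) = -14 + 2*I*(½ + I²/6))
(v(g(-3, 3)) - 4)² = ((-14 + ⅓ + (⅓)³/3) - 4)² = ((-14 + ⅓ + (⅓)*(1/27)) - 4)² = ((-14 + ⅓ + 1/81) - 4)² = (-1106/81 - 4)² = (-1430/81)² = 2044900/6561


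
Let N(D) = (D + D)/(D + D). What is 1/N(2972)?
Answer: 1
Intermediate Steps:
N(D) = 1 (N(D) = (2*D)/((2*D)) = (2*D)*(1/(2*D)) = 1)
1/N(2972) = 1/1 = 1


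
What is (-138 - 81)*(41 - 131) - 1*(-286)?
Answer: 19996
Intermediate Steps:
(-138 - 81)*(41 - 131) - 1*(-286) = -219*(-90) + 286 = 19710 + 286 = 19996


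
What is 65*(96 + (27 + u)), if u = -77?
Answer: 2990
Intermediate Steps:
65*(96 + (27 + u)) = 65*(96 + (27 - 77)) = 65*(96 - 50) = 65*46 = 2990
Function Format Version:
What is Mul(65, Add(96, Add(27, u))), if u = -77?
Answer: 2990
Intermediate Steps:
Mul(65, Add(96, Add(27, u))) = Mul(65, Add(96, Add(27, -77))) = Mul(65, Add(96, -50)) = Mul(65, 46) = 2990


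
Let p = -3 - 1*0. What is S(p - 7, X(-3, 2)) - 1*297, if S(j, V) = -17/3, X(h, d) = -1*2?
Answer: -908/3 ≈ -302.67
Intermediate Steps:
p = -3 (p = -3 + 0 = -3)
X(h, d) = -2
S(j, V) = -17/3 (S(j, V) = -17*⅓ = -17/3)
S(p - 7, X(-3, 2)) - 1*297 = -17/3 - 1*297 = -17/3 - 297 = -908/3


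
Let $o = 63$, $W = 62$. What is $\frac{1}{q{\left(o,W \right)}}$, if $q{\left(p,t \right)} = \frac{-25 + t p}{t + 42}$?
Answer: $\frac{104}{3881} \approx 0.026797$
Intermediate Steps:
$q{\left(p,t \right)} = \frac{-25 + p t}{42 + t}$
$\frac{1}{q{\left(o,W \right)}} = \frac{1}{\frac{1}{42 + 62} \left(-25 + 63 \cdot 62\right)} = \frac{1}{\frac{1}{104} \left(-25 + 3906\right)} = \frac{1}{\frac{1}{104} \cdot 3881} = \frac{1}{\frac{3881}{104}} = \frac{104}{3881}$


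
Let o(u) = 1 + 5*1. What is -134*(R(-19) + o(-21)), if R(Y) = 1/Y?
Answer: -15142/19 ≈ -796.95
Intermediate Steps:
o(u) = 6 (o(u) = 1 + 5 = 6)
-134*(R(-19) + o(-21)) = -134*(1/(-19) + 6) = -134*(-1/19 + 6) = -134*113/19 = -15142/19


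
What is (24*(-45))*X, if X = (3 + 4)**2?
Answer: -52920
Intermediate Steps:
X = 49 (X = 7**2 = 49)
(24*(-45))*X = (24*(-45))*49 = -1080*49 = -52920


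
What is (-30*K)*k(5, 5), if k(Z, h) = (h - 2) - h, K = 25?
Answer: 1500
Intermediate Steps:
k(Z, h) = -2 (k(Z, h) = (-2 + h) - h = -2)
(-30*K)*k(5, 5) = -30*25*(-2) = -750*(-2) = 1500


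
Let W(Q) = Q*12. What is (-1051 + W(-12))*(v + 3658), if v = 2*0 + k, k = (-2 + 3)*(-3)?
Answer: -4367725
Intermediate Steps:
k = -3 (k = 1*(-3) = -3)
W(Q) = 12*Q
v = -3 (v = 2*0 - 3 = 0 - 3 = -3)
(-1051 + W(-12))*(v + 3658) = (-1051 + 12*(-12))*(-3 + 3658) = (-1051 - 144)*3655 = -1195*3655 = -4367725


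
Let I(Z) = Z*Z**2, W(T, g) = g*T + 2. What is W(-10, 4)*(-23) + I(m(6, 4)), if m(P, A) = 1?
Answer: 875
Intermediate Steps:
W(T, g) = 2 + T*g (W(T, g) = T*g + 2 = 2 + T*g)
I(Z) = Z**3
W(-10, 4)*(-23) + I(m(6, 4)) = (2 - 10*4)*(-23) + 1**3 = (2 - 40)*(-23) + 1 = -38*(-23) + 1 = 874 + 1 = 875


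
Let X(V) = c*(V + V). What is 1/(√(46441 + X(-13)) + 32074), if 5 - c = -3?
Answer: 32074/1028695243 - 3*√5137/1028695243 ≈ 3.0970e-5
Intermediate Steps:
c = 8 (c = 5 - 1*(-3) = 5 + 3 = 8)
X(V) = 16*V (X(V) = 8*(V + V) = 8*(2*V) = 16*V)
1/(√(46441 + X(-13)) + 32074) = 1/(√(46441 + 16*(-13)) + 32074) = 1/(√(46441 - 208) + 32074) = 1/(√46233 + 32074) = 1/(3*√5137 + 32074) = 1/(32074 + 3*√5137)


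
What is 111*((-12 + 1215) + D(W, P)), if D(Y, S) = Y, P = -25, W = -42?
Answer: 128871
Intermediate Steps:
111*((-12 + 1215) + D(W, P)) = 111*((-12 + 1215) - 42) = 111*(1203 - 42) = 111*1161 = 128871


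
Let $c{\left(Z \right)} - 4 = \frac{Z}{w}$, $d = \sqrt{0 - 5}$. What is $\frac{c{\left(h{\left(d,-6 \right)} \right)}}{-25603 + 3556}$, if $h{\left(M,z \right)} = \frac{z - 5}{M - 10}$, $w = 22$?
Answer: $- \frac{85}{462987} - \frac{i \sqrt{5}}{4629870} \approx -0.00018359 - 4.8297 \cdot 10^{-7} i$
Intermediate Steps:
$d = i \sqrt{5}$ ($d = \sqrt{-5} = i \sqrt{5} \approx 2.2361 i$)
$h{\left(M,z \right)} = \frac{-5 + z}{-10 + M}$
$c{\left(Z \right)} = 4 + \frac{Z}{22}$
$\frac{c{\left(h{\left(d,-6 \right)} \right)}}{-25603 + 3556} = \frac{4 + \frac{\frac{1}{-10 + i \sqrt{5}} \left(-5 - 6\right)}{22}}{-25603 + 3556} = \frac{4 + \frac{\frac{1}{-10 + i \sqrt{5}} \left(-11\right)}{22}}{-22047} = \left(4 + \frac{\left(-11\right) \frac{1}{-10 + i \sqrt{5}}}{22}\right) \left(- \frac{1}{22047}\right) = \left(4 - \frac{1}{2 \left(-10 + i \sqrt{5}\right)}\right) \left(- \frac{1}{22047}\right) = - \frac{4}{22047} + \frac{1}{44094 \left(-10 + i \sqrt{5}\right)}$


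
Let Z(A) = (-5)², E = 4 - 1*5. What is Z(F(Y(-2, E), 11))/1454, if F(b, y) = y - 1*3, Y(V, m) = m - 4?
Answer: 25/1454 ≈ 0.017194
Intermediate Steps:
E = -1 (E = 4 - 5 = -1)
Y(V, m) = -4 + m
F(b, y) = -3 + y (F(b, y) = y - 3 = -3 + y)
Z(A) = 25
Z(F(Y(-2, E), 11))/1454 = 25/1454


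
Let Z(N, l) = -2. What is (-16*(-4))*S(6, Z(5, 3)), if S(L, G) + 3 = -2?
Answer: -320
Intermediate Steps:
S(L, G) = -5 (S(L, G) = -3 - 2 = -5)
(-16*(-4))*S(6, Z(5, 3)) = -16*(-4)*(-5) = 64*(-5) = -320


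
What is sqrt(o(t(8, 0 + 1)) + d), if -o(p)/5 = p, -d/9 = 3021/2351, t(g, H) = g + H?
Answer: 6*I*sqrt(8684594)/2351 ≈ 7.521*I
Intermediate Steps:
t(g, H) = H + g
d = -27189/2351 ≈ -11.565
o(p) = -5*p
sqrt(o(t(8, 0 + 1)) + d) = sqrt(-5*((0 + 1) + 8) - 27189/2351) = sqrt(-5*(1 + 8) - 27189/2351) = sqrt(-5*9 - 27189/2351) = sqrt(-45 - 27189/2351) = sqrt(-132984/2351) = 6*I*sqrt(8684594)/2351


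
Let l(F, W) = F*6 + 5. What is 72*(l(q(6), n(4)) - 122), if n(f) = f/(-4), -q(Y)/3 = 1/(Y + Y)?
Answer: -8532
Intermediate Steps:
q(Y) = -3/(2*Y) (q(Y) = -3/(Y + Y) = -3*1/(2*Y) = -3/(2*Y))
n(f) = -f/4 (n(f) = f*(-¼) = -f/4)
l(F, W) = 5 + 6*F (l(F, W) = 6*F + 5 = 5 + 6*F)
72*(l(q(6), n(4)) - 122) = 72*((5 + 6*(-3/2/6)) - 122) = 72*((5 + 6*(-3/2*⅙)) - 122) = 72*((5 + 6*(-¼)) - 122) = 72*((5 - 3/2) - 122) = 72*(7/2 - 122) = 72*(-237/2) = -8532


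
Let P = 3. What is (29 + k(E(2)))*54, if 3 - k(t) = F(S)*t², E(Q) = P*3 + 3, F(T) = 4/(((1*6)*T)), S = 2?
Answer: -864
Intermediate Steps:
F(T) = 2/(3*T) (F(T) = 4/((6*T)) = 4*(1/(6*T)) = 2/(3*T))
E(Q) = 12 (E(Q) = 3*3 + 3 = 9 + 3 = 12)
k(t) = 3 - t²/3 (k(t) = 3 - (⅔)/2*t² = 3 - (⅔)*(½)*t² = 3 - t²/3)
(29 + k(E(2)))*54 = (29 + (3 - ⅓*12²))*54 = (29 + (3 - ⅓*144))*54 = (29 + (3 - 48))*54 = (29 - 45)*54 = -16*54 = -864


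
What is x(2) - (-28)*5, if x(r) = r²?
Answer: 144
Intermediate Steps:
x(2) - (-28)*5 = 2² - (-28)*5 = 4 - 1*(-140) = 4 + 140 = 144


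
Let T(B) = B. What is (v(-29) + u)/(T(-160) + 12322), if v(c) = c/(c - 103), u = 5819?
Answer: 768137/1605384 ≈ 0.47848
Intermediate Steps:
v(c) = c/(-103 + c)
(v(-29) + u)/(T(-160) + 12322) = (-29/(-103 - 29) + 5819)/(-160 + 12322) = (-29/(-132) + 5819)/12162 = (-29*(-1/132) + 5819)*(1/12162) = (29/132 + 5819)*(1/12162) = (768137/132)*(1/12162) = 768137/1605384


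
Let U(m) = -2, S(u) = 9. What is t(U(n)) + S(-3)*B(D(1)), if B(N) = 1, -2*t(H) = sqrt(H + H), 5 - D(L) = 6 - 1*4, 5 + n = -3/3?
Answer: 9 - I ≈ 9.0 - 1.0*I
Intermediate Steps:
n = -6 (n = -5 - 3/3 = -5 - 3*1/3 = -5 - 1 = -6)
D(L) = 3 (D(L) = 5 - (6 - 1*4) = 5 - (6 - 4) = 5 - 1*2 = 5 - 2 = 3)
t(H) = -sqrt(2)*sqrt(H)/2 (t(H) = -sqrt(H + H)/2 = -sqrt(2)*sqrt(H)/2)
t(U(n)) + S(-3)*B(D(1)) = -sqrt(2)*sqrt(-2)/2 + 9*1 = -sqrt(2)*I*sqrt(2)/2 + 9 = -I + 9 = 9 - I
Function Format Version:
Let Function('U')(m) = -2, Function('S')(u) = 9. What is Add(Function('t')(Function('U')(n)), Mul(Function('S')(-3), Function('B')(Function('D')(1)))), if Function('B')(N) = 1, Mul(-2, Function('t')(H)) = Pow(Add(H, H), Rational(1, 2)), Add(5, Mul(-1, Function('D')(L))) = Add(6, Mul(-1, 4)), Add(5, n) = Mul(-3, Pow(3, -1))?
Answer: Add(9, Mul(-1, I)) ≈ Add(9.0000, Mul(-1.0000, I))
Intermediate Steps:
n = -6 (n = Add(-5, Mul(-3, Pow(3, -1))) = Add(-5, Mul(-3, Rational(1, 3))) = Add(-5, -1) = -6)
Function('D')(L) = 3 (Function('D')(L) = Add(5, Mul(-1, Add(6, Mul(-1, 4)))) = Add(5, Mul(-1, Add(6, -4))) = Add(5, Mul(-1, 2)) = Add(5, -2) = 3)
Function('t')(H) = Mul(Rational(-1, 2), Pow(2, Rational(1, 2)), Pow(H, Rational(1, 2))) (Function('t')(H) = Mul(Rational(-1, 2), Pow(Add(H, H), Rational(1, 2))) = Mul(Rational(-1, 2), Pow(Mul(2, H), Rational(1, 2))) = Mul(Rational(-1, 2), Mul(Pow(2, Rational(1, 2)), Pow(H, Rational(1, 2)))) = Mul(Rational(-1, 2), Pow(2, Rational(1, 2)), Pow(H, Rational(1, 2))))
Add(Function('t')(Function('U')(n)), Mul(Function('S')(-3), Function('B')(Function('D')(1)))) = Add(Mul(Rational(-1, 2), Pow(2, Rational(1, 2)), Pow(-2, Rational(1, 2))), Mul(9, 1)) = Add(Mul(Rational(-1, 2), Pow(2, Rational(1, 2)), Mul(I, Pow(2, Rational(1, 2)))), 9) = Add(Mul(-1, I), 9) = Add(9, Mul(-1, I))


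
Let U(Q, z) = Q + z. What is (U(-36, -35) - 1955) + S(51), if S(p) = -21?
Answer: -2047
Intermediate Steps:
(U(-36, -35) - 1955) + S(51) = ((-36 - 35) - 1955) - 21 = (-71 - 1955) - 21 = -2026 - 21 = -2047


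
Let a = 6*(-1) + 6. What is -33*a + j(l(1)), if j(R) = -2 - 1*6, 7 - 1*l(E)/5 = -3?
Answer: -8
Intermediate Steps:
l(E) = 50 (l(E) = 35 - 5*(-3) = 35 + 15 = 50)
a = 0 (a = -6 + 6 = 0)
j(R) = -8 (j(R) = -2 - 6 = -8)
-33*a + j(l(1)) = -33*0 - 8 = 0 - 8 = -8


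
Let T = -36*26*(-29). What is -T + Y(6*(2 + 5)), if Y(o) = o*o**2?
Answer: 46944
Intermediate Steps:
Y(o) = o**3
T = 27144 (T = -936*(-29) = 27144)
-T + Y(6*(2 + 5)) = -1*27144 + (6*(2 + 5))**3 = -27144 + (6*7)**3 = -27144 + 42**3 = -27144 + 74088 = 46944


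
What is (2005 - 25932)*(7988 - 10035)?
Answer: 48978569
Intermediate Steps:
(2005 - 25932)*(7988 - 10035) = -23927*(-2047) = 48978569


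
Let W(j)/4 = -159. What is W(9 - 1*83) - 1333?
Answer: -1969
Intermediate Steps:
W(j) = -636 (W(j) = 4*(-159) = -636)
W(9 - 1*83) - 1333 = -636 - 1333 = -1969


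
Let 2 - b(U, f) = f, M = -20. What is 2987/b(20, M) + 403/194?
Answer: 147086/1067 ≈ 137.85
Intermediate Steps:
b(U, f) = 2 - f
2987/b(20, M) + 403/194 = 2987/(2 - 1*(-20)) + 403/194 = 2987/(2 + 20) + 403*(1/194) = 2987/22 + 403/194 = 147086/1067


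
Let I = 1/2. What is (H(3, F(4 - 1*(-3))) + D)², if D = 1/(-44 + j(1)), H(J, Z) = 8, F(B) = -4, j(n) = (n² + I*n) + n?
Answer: 438244/6889 ≈ 63.615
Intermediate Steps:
I = ½ ≈ 0.50000
j(n) = n² + 3*n/2 (j(n) = (n² + n/2) + n = n² + 3*n/2)
D = -2/83 (D = 1/(-44 + (½)*1*(3 + 2*1)) = 1/(-44 + (½)*1*(3 + 2)) = 1/(-44 + (½)*1*5) = 1/(-44 + 5/2) = 1/(-83/2) = -2/83 ≈ -0.024096)
(H(3, F(4 - 1*(-3))) + D)² = (8 - 2/83)² = (662/83)² = 438244/6889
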